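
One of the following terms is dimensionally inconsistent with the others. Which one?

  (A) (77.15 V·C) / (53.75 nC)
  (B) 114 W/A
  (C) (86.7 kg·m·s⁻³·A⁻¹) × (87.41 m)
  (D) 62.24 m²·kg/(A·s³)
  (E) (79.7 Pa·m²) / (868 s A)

Reduce each to base SI dimensions:
  (A) [kg·m²·s⁻²] / [s·A] = kg·m²·s⁻³·A⁻¹
  (B) W·A⁻¹ = J·s⁻¹·A⁻¹ = kg·m²·s⁻³·A⁻¹
  (C) [kg·m·s⁻³·A⁻¹] · [m] = kg·m²·s⁻³·A⁻¹
  (D) kg·m²·s⁻³·A⁻¹
  (E) [kg·m·s⁻²] / [s·A] = kg·m·s⁻³·A⁻¹
All reduce to kg·m²·s⁻³·A⁻¹ except (E), which is kg·m·s⁻³·A⁻¹.

(E)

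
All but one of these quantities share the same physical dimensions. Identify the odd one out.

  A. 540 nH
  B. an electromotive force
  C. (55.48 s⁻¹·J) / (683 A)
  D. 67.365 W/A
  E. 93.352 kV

A.

Reduce each to base SI dimensions:
  A. H = V·s·A⁻¹ = kg·m²·s⁻²·A⁻²
  B. [electromotive force] = kg·m²·s⁻³·A⁻¹
  C. [kg·m²·s⁻³] / [A] = kg·m²·s⁻³·A⁻¹
  D. W·A⁻¹ = J·s⁻¹·A⁻¹ = kg·m²·s⁻³·A⁻¹
  E. V = J·C⁻¹ = kg·m²·s⁻³·A⁻¹
All reduce to kg·m²·s⁻³·A⁻¹ except A., which is kg·m²·s⁻²·A⁻².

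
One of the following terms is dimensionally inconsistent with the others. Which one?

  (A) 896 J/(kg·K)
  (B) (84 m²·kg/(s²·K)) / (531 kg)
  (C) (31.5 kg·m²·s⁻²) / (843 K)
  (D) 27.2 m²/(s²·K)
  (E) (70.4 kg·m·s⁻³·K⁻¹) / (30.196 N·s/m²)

Work out the base dimensions of each:
  (A) J·kg⁻¹·K⁻¹ = N·m·kg⁻¹·K⁻¹ = m²·s⁻²·K⁻¹
  (B) [kg·m²·s⁻²·K⁻¹] / [kg] = m²·s⁻²·K⁻¹
  (C) [kg·m²·s⁻²] / [K] = kg·m²·s⁻²·K⁻¹
  (D) m²·s⁻²·K⁻¹
  (E) [kg·m·s⁻³·K⁻¹] / [kg·m⁻¹·s⁻¹] = m²·s⁻²·K⁻¹
All reduce to m²·s⁻²·K⁻¹ except (C), which is kg·m²·s⁻²·K⁻¹.

(C)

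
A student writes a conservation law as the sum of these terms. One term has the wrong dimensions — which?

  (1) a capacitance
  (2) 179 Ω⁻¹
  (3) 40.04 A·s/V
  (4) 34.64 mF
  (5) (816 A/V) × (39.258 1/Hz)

Expand each in SI base units:
  (1) [capacitance] = kg⁻¹·m⁻²·s⁴·A²
  (2) Ω⁻¹ = (V·A⁻¹)⁻¹ = kg⁻¹·m⁻²·s³·A²
  (3) A·s·V⁻¹ = A·s·(J·C⁻¹)⁻¹ = kg⁻¹·m⁻²·s⁴·A²
  (4) F = C·V⁻¹ = kg⁻¹·m⁻²·s⁴·A²
  (5) [kg⁻¹·m⁻²·s³·A²] · [s] = kg⁻¹·m⁻²·s⁴·A²
All reduce to kg⁻¹·m⁻²·s⁴·A² except (2), which is kg⁻¹·m⁻²·s³·A².

(2)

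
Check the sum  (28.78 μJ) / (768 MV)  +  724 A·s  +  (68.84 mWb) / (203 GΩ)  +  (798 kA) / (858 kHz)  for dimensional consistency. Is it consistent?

Dimensions:
  (28.78 μJ) / (768 MV):  [kg·m²·s⁻²] / [kg·m²·s⁻³·A⁻¹] = s·A
  724 A·s:  A·s = s·A
  (68.84 mWb) / (203 GΩ):  [kg·m²·s⁻²·A⁻¹] / [kg·m²·s⁻³·A⁻²] = s·A
  (798 kA) / (858 kHz):  [A] / [s⁻¹] = s·A
Every term reduces to s·A.

Yes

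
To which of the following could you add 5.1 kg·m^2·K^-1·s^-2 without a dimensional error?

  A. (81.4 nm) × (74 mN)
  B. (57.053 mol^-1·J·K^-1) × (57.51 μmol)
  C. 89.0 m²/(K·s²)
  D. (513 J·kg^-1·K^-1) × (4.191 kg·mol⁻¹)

Reference: kg·m²·s⁻²·K⁻¹.
Each option:
  A. [m] · [kg·m·s⁻²] = kg·m²·s⁻²
  B. [kg·m²·s⁻²·K⁻¹·mol⁻¹] · [mol] = kg·m²·s⁻²·K⁻¹  ← same
  C. m²·s⁻²·K⁻¹
  D. [m²·s⁻²·K⁻¹] · [kg·mol⁻¹] = kg·m²·s⁻²·K⁻¹·mol⁻¹
Only B. matches kg·m²·s⁻²·K⁻¹.

B.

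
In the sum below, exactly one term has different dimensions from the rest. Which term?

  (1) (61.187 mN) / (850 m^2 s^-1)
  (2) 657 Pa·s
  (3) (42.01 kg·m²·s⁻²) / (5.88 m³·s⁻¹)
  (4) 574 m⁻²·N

(4)

Expand each in SI base units:
  (1) [kg·m·s⁻²] / [m²·s⁻¹] = kg·m⁻¹·s⁻¹
  (2) Pa·s = N·m⁻²·s = kg·m⁻¹·s⁻¹
  (3) [kg·m²·s⁻²] / [m³·s⁻¹] = kg·m⁻¹·s⁻¹
  (4) N·m⁻² = kg·m·s⁻²·m⁻² = kg·m⁻¹·s⁻²
All reduce to kg·m⁻¹·s⁻¹ except (4), which is kg·m⁻¹·s⁻².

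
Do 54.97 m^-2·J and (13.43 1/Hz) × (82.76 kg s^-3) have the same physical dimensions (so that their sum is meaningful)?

Yes

In SI base units:
  54.97 m^-2·J:  J·m⁻² = N·m·m⁻² = kg·s⁻²
  (13.43 1/Hz) × (82.76 kg s^-3):  [s] · [kg·s⁻³] = kg·s⁻²
Both are kg·s⁻², so they have the same dimensions and can be added.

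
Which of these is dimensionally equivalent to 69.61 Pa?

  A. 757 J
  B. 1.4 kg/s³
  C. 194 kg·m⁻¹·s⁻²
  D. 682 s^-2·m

C.

Reference: Pa = N·m⁻² = kg·m⁻¹·s⁻².
Each option:
  A. J = N·m = kg·m²·s⁻²
  B. kg·s⁻³
  C. kg·m⁻¹·s⁻²  ← same
  D. m·s⁻²
Only C. matches kg·m⁻¹·s⁻².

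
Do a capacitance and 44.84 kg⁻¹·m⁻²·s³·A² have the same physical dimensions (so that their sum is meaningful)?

No

Expand each in SI base units:
  a capacitance:  [capacitance] = kg⁻¹·m⁻²·s⁴·A²
  44.84 kg⁻¹·m⁻²·s³·A²:  kg⁻¹·m⁻²·s³·A²
kg⁻¹·m⁻²·s⁴·A² ≠ kg⁻¹·m⁻²·s³·A², so they cannot be added.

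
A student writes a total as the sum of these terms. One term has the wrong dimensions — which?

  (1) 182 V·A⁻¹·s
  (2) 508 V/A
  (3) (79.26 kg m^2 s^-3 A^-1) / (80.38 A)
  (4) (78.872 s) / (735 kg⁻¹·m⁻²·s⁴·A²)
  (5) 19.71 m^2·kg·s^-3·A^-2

(1)

Expand each in SI base units:
  (1) V·s·A⁻¹ = J·C⁻¹·s·A⁻¹ = kg·m²·s⁻²·A⁻²
  (2) V·A⁻¹ = J·C⁻¹·A⁻¹ = kg·m²·s⁻³·A⁻²
  (3) [kg·m²·s⁻³·A⁻¹] / [A] = kg·m²·s⁻³·A⁻²
  (4) [s] / [kg⁻¹·m⁻²·s⁴·A²] = kg·m²·s⁻³·A⁻²
  (5) kg·m²·s⁻³·A⁻²
All reduce to kg·m²·s⁻³·A⁻² except (1), which is kg·m²·s⁻²·A⁻².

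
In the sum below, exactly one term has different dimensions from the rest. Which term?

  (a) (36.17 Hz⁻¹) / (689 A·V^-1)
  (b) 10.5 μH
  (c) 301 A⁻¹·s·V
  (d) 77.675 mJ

Work out the base dimensions of each:
  (a) [s] / [kg⁻¹·m⁻²·s³·A²] = kg·m²·s⁻²·A⁻²
  (b) H = V·s·A⁻¹ = kg·m²·s⁻²·A⁻²
  (c) V·s·A⁻¹ = J·C⁻¹·s·A⁻¹ = kg·m²·s⁻²·A⁻²
  (d) J = N·m = kg·m²·s⁻²
All reduce to kg·m²·s⁻²·A⁻² except (d), which is kg·m²·s⁻².

(d)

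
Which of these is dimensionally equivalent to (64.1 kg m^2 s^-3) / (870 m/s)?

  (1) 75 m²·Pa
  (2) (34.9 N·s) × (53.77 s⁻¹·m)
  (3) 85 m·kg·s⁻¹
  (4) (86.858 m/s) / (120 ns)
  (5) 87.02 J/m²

Reference: [kg·m²·s⁻³] / [m·s⁻¹] = kg·m·s⁻².
Each option:
  (1) Pa·m² = N·m⁻²·m² = kg·m·s⁻²  ← same
  (2) [kg·m·s⁻¹] · [m·s⁻¹] = kg·m²·s⁻²
  (3) kg·m·s⁻¹
  (4) [m·s⁻¹] / [s] = m·s⁻²
  (5) J·m⁻² = N·m·m⁻² = kg·s⁻²
Only (1) matches kg·m·s⁻².

(1)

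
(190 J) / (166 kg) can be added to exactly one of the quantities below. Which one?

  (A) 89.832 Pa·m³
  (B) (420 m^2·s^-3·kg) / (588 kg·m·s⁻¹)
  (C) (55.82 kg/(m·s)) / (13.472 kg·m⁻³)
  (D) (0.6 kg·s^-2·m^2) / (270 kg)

Reference: [kg·m²·s⁻²] / [kg] = m²·s⁻².
Each option:
  (A) Pa·m³ = N·m⁻²·m³ = kg·m²·s⁻²
  (B) [kg·m²·s⁻³] / [kg·m·s⁻¹] = m·s⁻²
  (C) [kg·m⁻¹·s⁻¹] / [kg·m⁻³] = m²·s⁻¹
  (D) [kg·m²·s⁻²] / [kg] = m²·s⁻²  ← same
Only (D) matches m²·s⁻².

(D)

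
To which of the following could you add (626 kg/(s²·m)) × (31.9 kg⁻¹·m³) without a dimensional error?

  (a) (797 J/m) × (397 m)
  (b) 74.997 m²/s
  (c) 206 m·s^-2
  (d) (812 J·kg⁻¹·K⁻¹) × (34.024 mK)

Reference: [kg·m⁻¹·s⁻²] · [kg⁻¹·m³] = m²·s⁻².
Each option:
  (a) [kg·m·s⁻²] · [m] = kg·m²·s⁻²
  (b) m²·s⁻¹
  (c) m·s⁻²
  (d) [m²·s⁻²·K⁻¹] · [K] = m²·s⁻²  ← same
Only (d) matches m²·s⁻².

(d)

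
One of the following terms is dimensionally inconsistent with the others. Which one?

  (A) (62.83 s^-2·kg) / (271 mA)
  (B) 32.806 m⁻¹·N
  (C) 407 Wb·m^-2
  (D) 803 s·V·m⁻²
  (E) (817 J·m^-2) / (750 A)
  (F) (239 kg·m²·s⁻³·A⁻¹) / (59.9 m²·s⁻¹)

(B)

Work out the base dimensions of each:
  (A) [kg·s⁻²] / [A] = kg·s⁻²·A⁻¹
  (B) N·m⁻¹ = kg·m·s⁻²·m⁻¹ = kg·s⁻²
  (C) Wb·m⁻² = V·s·m⁻² = kg·s⁻²·A⁻¹
  (D) V·s·m⁻² = J·C⁻¹·s·m⁻² = kg·s⁻²·A⁻¹
  (E) [kg·s⁻²] / [A] = kg·s⁻²·A⁻¹
  (F) [kg·m²·s⁻³·A⁻¹] / [m²·s⁻¹] = kg·s⁻²·A⁻¹
All reduce to kg·s⁻²·A⁻¹ except (B), which is kg·s⁻².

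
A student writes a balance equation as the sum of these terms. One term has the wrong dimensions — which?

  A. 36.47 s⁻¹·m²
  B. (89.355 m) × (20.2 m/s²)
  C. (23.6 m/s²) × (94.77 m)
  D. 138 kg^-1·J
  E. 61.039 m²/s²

A.

In SI base units:
  A. m²·s⁻¹
  B. [m] · [m·s⁻²] = m²·s⁻²
  C. [m·s⁻²] · [m] = m²·s⁻²
  D. J·kg⁻¹ = N·m·kg⁻¹ = m²·s⁻²
  E. m²·s⁻²
All reduce to m²·s⁻² except A., which is m²·s⁻¹.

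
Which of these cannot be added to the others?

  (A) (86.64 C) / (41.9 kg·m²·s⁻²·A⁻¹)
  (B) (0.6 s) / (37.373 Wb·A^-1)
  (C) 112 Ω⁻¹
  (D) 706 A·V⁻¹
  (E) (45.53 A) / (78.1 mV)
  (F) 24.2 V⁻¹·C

(F)

Expand each in SI base units:
  (A) [s·A] / [kg·m²·s⁻²·A⁻¹] = kg⁻¹·m⁻²·s³·A²
  (B) [s] / [kg·m²·s⁻²·A⁻²] = kg⁻¹·m⁻²·s³·A²
  (C) Ω⁻¹ = (V·A⁻¹)⁻¹ = kg⁻¹·m⁻²·s³·A²
  (D) A·V⁻¹ = A·(J·C⁻¹)⁻¹ = kg⁻¹·m⁻²·s³·A²
  (E) [A] / [kg·m²·s⁻³·A⁻¹] = kg⁻¹·m⁻²·s³·A²
  (F) C·V⁻¹ = s·A·(J·C⁻¹)⁻¹ = kg⁻¹·m⁻²·s⁴·A²
All reduce to kg⁻¹·m⁻²·s³·A² except (F), which is kg⁻¹·m⁻²·s⁴·A².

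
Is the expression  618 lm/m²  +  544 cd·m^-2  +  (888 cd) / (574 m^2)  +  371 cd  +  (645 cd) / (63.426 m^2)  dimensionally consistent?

Work out the base dimensions of each:
  618 lm/m²:  lm·m⁻² = cd·m⁻² = m⁻²·cd
  544 cd·m^-2:  cd·m⁻² = m⁻²·cd
  (888 cd) / (574 m^2):  [cd] / [m²] = m⁻²·cd
  371 cd:  cd
  (645 cd) / (63.426 m^2):  [cd] / [m²] = m⁻²·cd
The terms do not share a single dimension (cd vs m⁻²·cd).

No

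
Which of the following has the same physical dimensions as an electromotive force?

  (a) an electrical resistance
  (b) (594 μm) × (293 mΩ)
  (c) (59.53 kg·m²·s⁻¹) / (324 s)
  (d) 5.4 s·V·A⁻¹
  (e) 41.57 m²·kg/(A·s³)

(e)

Reference: [electromotive force] = kg·m²·s⁻³·A⁻¹.
Each option:
  (a) [electrical resistance] = kg·m²·s⁻³·A⁻²
  (b) [m] · [kg·m²·s⁻³·A⁻²] = kg·m³·s⁻³·A⁻²
  (c) [kg·m²·s⁻¹] / [s] = kg·m²·s⁻²
  (d) V·s·A⁻¹ = J·C⁻¹·s·A⁻¹ = kg·m²·s⁻²·A⁻²
  (e) kg·m²·s⁻³·A⁻¹  ← same
Only (e) matches kg·m²·s⁻³·A⁻¹.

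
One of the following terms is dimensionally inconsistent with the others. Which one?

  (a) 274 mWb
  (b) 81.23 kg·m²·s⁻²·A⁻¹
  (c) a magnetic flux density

(c)

Reduce each to base SI dimensions:
  (a) Wb = V·s = kg·m²·s⁻²·A⁻¹
  (b) kg·m²·s⁻²·A⁻¹
  (c) [magnetic flux density] = kg·s⁻²·A⁻¹
All reduce to kg·m²·s⁻²·A⁻¹ except (c), which is kg·s⁻²·A⁻¹.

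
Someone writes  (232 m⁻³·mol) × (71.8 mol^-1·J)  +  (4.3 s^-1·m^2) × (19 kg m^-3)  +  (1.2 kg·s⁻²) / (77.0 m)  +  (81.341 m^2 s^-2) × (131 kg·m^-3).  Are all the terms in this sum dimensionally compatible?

No

Reduce each to base SI dimensions:
  (232 m⁻³·mol) × (71.8 mol^-1·J):  [m⁻³·mol] · [kg·m²·s⁻²·mol⁻¹] = kg·m⁻¹·s⁻²
  (4.3 s^-1·m^2) × (19 kg m^-3):  [m²·s⁻¹] · [kg·m⁻³] = kg·m⁻¹·s⁻¹
  (1.2 kg·s⁻²) / (77.0 m):  [kg·s⁻²] / [m] = kg·m⁻¹·s⁻²
  (81.341 m^2 s^-2) × (131 kg·m^-3):  [m²·s⁻²] · [kg·m⁻³] = kg·m⁻¹·s⁻²
The terms do not share a single dimension (kg·m⁻¹·s⁻² vs kg·m⁻¹·s⁻¹).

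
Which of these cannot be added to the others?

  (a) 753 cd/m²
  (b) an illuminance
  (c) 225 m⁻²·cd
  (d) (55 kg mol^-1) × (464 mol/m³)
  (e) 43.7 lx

(d)

Dimensions:
  (a) cd·m⁻² = m⁻²·cd
  (b) [illuminance] = m⁻²·cd
  (c) m⁻²·cd
  (d) [kg·mol⁻¹] · [m⁻³·mol] = kg·m⁻³
  (e) lx = lm·m⁻² = m⁻²·cd
All reduce to m⁻²·cd except (d), which is kg·m⁻³.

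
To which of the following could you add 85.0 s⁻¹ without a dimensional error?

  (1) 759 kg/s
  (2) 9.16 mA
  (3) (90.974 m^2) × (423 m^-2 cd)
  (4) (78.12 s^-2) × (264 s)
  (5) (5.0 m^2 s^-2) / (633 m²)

Reference: s⁻¹.
Each option:
  (1) kg·s⁻¹
  (2) A
  (3) [m²] · [m⁻²·cd] = cd
  (4) [s⁻²] · [s] = s⁻¹  ← same
  (5) [m²·s⁻²] / [m²] = s⁻²
Only (4) matches s⁻¹.

(4)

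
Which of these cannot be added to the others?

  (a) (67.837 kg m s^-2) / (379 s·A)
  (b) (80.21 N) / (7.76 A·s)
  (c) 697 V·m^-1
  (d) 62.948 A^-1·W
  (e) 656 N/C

(d)

Reduce each to base SI dimensions:
  (a) [kg·m·s⁻²] / [s·A] = kg·m·s⁻³·A⁻¹
  (b) [kg·m·s⁻²] / [s·A] = kg·m·s⁻³·A⁻¹
  (c) V·m⁻¹ = J·C⁻¹·m⁻¹ = kg·m·s⁻³·A⁻¹
  (d) W·A⁻¹ = J·s⁻¹·A⁻¹ = kg·m²·s⁻³·A⁻¹
  (e) N·C⁻¹ = kg·m·s⁻²·(s·A)⁻¹ = kg·m·s⁻³·A⁻¹
All reduce to kg·m·s⁻³·A⁻¹ except (d), which is kg·m²·s⁻³·A⁻¹.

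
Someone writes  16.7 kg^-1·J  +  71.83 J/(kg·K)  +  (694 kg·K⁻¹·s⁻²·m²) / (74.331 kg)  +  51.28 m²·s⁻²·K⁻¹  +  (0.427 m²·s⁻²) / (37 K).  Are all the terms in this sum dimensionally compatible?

No

Dimensions:
  16.7 kg^-1·J:  J·kg⁻¹ = N·m·kg⁻¹ = m²·s⁻²
  71.83 J/(kg·K):  J·kg⁻¹·K⁻¹ = N·m·kg⁻¹·K⁻¹ = m²·s⁻²·K⁻¹
  (694 kg·K⁻¹·s⁻²·m²) / (74.331 kg):  [kg·m²·s⁻²·K⁻¹] / [kg] = m²·s⁻²·K⁻¹
  51.28 m²·s⁻²·K⁻¹:  m²·s⁻²·K⁻¹
  (0.427 m²·s⁻²) / (37 K):  [m²·s⁻²] / [K] = m²·s⁻²·K⁻¹
The terms do not share a single dimension (m²·s⁻² vs m²·s⁻²·K⁻¹).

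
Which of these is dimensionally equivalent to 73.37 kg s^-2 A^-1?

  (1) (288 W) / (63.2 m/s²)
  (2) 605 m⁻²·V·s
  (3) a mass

(2)

Reference: kg·s⁻²·A⁻¹.
Each option:
  (1) [kg·m²·s⁻³] / [m·s⁻²] = kg·m·s⁻¹
  (2) V·s·m⁻² = J·C⁻¹·s·m⁻² = kg·s⁻²·A⁻¹  ← same
  (3) [mass] = kg
Only (2) matches kg·s⁻²·A⁻¹.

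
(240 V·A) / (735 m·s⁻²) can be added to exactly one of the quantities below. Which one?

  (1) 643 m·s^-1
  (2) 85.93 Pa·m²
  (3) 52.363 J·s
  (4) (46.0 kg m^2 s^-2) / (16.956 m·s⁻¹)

(4)

Reference: [kg·m²·s⁻³] / [m·s⁻²] = kg·m·s⁻¹.
Each option:
  (1) m·s⁻¹
  (2) Pa·m² = N·m⁻²·m² = kg·m·s⁻²
  (3) J·s = N·m·s = kg·m²·s⁻¹
  (4) [kg·m²·s⁻²] / [m·s⁻¹] = kg·m·s⁻¹  ← same
Only (4) matches kg·m·s⁻¹.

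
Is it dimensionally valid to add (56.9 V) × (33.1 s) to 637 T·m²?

Yes

Reduce each to base SI dimensions:
  (56.9 V) × (33.1 s):  [kg·m²·s⁻³·A⁻¹] · [s] = kg·m²·s⁻²·A⁻¹
  637 T·m²:  T·m² = Wb·m⁻²·m² = kg·m²·s⁻²·A⁻¹
Both are kg·m²·s⁻²·A⁻¹, so they have the same dimensions and can be added.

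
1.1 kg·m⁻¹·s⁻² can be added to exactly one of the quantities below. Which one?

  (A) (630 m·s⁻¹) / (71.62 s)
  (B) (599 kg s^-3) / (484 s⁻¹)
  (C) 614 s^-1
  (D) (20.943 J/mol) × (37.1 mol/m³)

(D)

Reference: kg·m⁻¹·s⁻².
Each option:
  (A) [m·s⁻¹] / [s] = m·s⁻²
  (B) [kg·s⁻³] / [s⁻¹] = kg·s⁻²
  (C) s⁻¹
  (D) [kg·m²·s⁻²·mol⁻¹] · [m⁻³·mol] = kg·m⁻¹·s⁻²  ← same
Only (D) matches kg·m⁻¹·s⁻².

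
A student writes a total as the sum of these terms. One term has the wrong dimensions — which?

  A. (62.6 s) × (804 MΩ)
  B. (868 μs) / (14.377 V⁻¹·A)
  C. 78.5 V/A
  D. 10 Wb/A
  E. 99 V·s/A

Dimensions:
  A. [s] · [kg·m²·s⁻³·A⁻²] = kg·m²·s⁻²·A⁻²
  B. [s] / [kg⁻¹·m⁻²·s³·A²] = kg·m²·s⁻²·A⁻²
  C. V·A⁻¹ = J·C⁻¹·A⁻¹ = kg·m²·s⁻³·A⁻²
  D. Wb·A⁻¹ = V·s·A⁻¹ = kg·m²·s⁻²·A⁻²
  E. V·s·A⁻¹ = J·C⁻¹·s·A⁻¹ = kg·m²·s⁻²·A⁻²
All reduce to kg·m²·s⁻²·A⁻² except C., which is kg·m²·s⁻³·A⁻².

C.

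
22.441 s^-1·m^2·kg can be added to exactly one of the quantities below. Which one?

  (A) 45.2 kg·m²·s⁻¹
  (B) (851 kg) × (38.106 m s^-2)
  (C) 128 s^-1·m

Reference: kg·m²·s⁻¹.
Each option:
  (A) kg·m²·s⁻¹  ← same
  (B) [kg] · [m·s⁻²] = kg·m·s⁻²
  (C) m·s⁻¹
Only (A) matches kg·m²·s⁻¹.

(A)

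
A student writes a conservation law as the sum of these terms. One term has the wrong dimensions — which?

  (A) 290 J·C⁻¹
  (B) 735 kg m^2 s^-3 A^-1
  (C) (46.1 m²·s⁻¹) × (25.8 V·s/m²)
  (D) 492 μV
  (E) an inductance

(E)

Dimensions:
  (A) J·C⁻¹ = N·m·(s·A)⁻¹ = kg·m²·s⁻³·A⁻¹
  (B) kg·m²·s⁻³·A⁻¹
  (C) [m²·s⁻¹] · [kg·s⁻²·A⁻¹] = kg·m²·s⁻³·A⁻¹
  (D) V = J·C⁻¹ = kg·m²·s⁻³·A⁻¹
  (E) [inductance] = kg·m²·s⁻²·A⁻²
All reduce to kg·m²·s⁻³·A⁻¹ except (E), which is kg·m²·s⁻²·A⁻².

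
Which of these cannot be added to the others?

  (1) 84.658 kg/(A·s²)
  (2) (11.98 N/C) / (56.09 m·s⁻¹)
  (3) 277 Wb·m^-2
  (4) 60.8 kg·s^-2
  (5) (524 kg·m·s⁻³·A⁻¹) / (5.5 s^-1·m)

Reduce each to base SI dimensions:
  (1) kg·s⁻²·A⁻¹
  (2) [kg·m·s⁻³·A⁻¹] / [m·s⁻¹] = kg·s⁻²·A⁻¹
  (3) Wb·m⁻² = V·s·m⁻² = kg·s⁻²·A⁻¹
  (4) kg·s⁻²
  (5) [kg·m·s⁻³·A⁻¹] / [m·s⁻¹] = kg·s⁻²·A⁻¹
All reduce to kg·s⁻²·A⁻¹ except (4), which is kg·s⁻².

(4)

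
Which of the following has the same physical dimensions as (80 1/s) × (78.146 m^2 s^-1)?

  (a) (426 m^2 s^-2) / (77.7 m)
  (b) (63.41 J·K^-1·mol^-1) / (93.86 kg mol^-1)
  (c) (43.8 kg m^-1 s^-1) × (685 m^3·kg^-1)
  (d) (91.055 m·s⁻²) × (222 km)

(d)

Reference: [s⁻¹] · [m²·s⁻¹] = m²·s⁻².
Each option:
  (a) [m²·s⁻²] / [m] = m·s⁻²
  (b) [kg·m²·s⁻²·K⁻¹·mol⁻¹] / [kg·mol⁻¹] = m²·s⁻²·K⁻¹
  (c) [kg·m⁻¹·s⁻¹] · [kg⁻¹·m³] = m²·s⁻¹
  (d) [m·s⁻²] · [m] = m²·s⁻²  ← same
Only (d) matches m²·s⁻².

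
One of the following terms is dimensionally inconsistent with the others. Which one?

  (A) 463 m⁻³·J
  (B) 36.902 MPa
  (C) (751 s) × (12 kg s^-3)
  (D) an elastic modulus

Dimensions:
  (A) J·m⁻³ = N·m·m⁻³ = kg·m⁻¹·s⁻²
  (B) Pa = N·m⁻² = kg·m⁻¹·s⁻²
  (C) [s] · [kg·s⁻³] = kg·s⁻²
  (D) [elastic modulus] = kg·m⁻¹·s⁻²
All reduce to kg·m⁻¹·s⁻² except (C), which is kg·s⁻².

(C)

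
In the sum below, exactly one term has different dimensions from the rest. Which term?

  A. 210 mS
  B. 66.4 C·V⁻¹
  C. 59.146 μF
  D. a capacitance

Reduce each to base SI dimensions:
  A. S = Ω⁻¹ = kg⁻¹·m⁻²·s³·A²
  B. C·V⁻¹ = s·A·(J·C⁻¹)⁻¹ = kg⁻¹·m⁻²·s⁴·A²
  C. F = C·V⁻¹ = kg⁻¹·m⁻²·s⁴·A²
  D. [capacitance] = kg⁻¹·m⁻²·s⁴·A²
All reduce to kg⁻¹·m⁻²·s⁴·A² except A., which is kg⁻¹·m⁻²·s³·A².

A.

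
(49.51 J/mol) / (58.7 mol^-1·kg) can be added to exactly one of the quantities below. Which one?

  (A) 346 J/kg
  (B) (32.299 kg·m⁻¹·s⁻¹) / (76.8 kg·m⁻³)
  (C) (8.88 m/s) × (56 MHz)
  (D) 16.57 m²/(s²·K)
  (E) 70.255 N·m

Reference: [kg·m²·s⁻²·mol⁻¹] / [kg·mol⁻¹] = m²·s⁻².
Each option:
  (A) J·kg⁻¹ = N·m·kg⁻¹ = m²·s⁻²  ← same
  (B) [kg·m⁻¹·s⁻¹] / [kg·m⁻³] = m²·s⁻¹
  (C) [m·s⁻¹] · [s⁻¹] = m·s⁻²
  (D) m²·s⁻²·K⁻¹
  (E) N·m = kg·m·s⁻²·m = kg·m²·s⁻²
Only (A) matches m²·s⁻².

(A)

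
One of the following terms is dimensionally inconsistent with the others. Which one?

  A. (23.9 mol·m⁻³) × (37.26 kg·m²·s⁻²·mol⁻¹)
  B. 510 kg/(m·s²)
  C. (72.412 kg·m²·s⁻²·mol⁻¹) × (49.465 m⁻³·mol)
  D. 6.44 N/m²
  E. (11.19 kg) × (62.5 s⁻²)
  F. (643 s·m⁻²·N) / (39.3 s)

E.

Reduce each to base SI dimensions:
  A. [m⁻³·mol] · [kg·m²·s⁻²·mol⁻¹] = kg·m⁻¹·s⁻²
  B. kg·m⁻¹·s⁻²
  C. [kg·m²·s⁻²·mol⁻¹] · [m⁻³·mol] = kg·m⁻¹·s⁻²
  D. N·m⁻² = kg·m·s⁻²·m⁻² = kg·m⁻¹·s⁻²
  E. [kg] · [s⁻²] = kg·s⁻²
  F. [kg·m⁻¹·s⁻¹] / [s] = kg·m⁻¹·s⁻²
All reduce to kg·m⁻¹·s⁻² except E., which is kg·s⁻².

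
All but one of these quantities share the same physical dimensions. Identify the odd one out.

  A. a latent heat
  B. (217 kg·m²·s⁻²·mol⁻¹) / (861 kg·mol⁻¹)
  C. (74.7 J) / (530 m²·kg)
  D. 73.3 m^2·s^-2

C.

Dimensions:
  A. [latent heat] = m²·s⁻²
  B. [kg·m²·s⁻²·mol⁻¹] / [kg·mol⁻¹] = m²·s⁻²
  C. [kg·m²·s⁻²] / [kg·m²] = s⁻²
  D. m²·s⁻²
All reduce to m²·s⁻² except C., which is s⁻².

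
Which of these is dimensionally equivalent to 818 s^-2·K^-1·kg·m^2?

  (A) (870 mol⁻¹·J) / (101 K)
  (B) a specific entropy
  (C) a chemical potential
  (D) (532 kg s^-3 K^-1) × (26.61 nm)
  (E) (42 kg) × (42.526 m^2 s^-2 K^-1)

Reference: kg·m²·s⁻²·K⁻¹.
Each option:
  (A) [kg·m²·s⁻²·mol⁻¹] / [K] = kg·m²·s⁻²·K⁻¹·mol⁻¹
  (B) [specific entropy] = m²·s⁻²·K⁻¹
  (C) [chemical potential] = kg·m²·s⁻²·mol⁻¹
  (D) [kg·s⁻³·K⁻¹] · [m] = kg·m·s⁻³·K⁻¹
  (E) [kg] · [m²·s⁻²·K⁻¹] = kg·m²·s⁻²·K⁻¹  ← same
Only (E) matches kg·m²·s⁻²·K⁻¹.

(E)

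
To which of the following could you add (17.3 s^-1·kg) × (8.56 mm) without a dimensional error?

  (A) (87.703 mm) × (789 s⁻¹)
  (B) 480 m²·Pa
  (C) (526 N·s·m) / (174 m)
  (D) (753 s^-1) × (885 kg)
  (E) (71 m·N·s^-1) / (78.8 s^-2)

Reference: [kg·s⁻¹] · [m] = kg·m·s⁻¹.
Each option:
  (A) [m] · [s⁻¹] = m·s⁻¹
  (B) Pa·m² = N·m⁻²·m² = kg·m·s⁻²
  (C) [kg·m²·s⁻¹] / [m] = kg·m·s⁻¹  ← same
  (D) [s⁻¹] · [kg] = kg·s⁻¹
  (E) [kg·m²·s⁻³] / [s⁻²] = kg·m²·s⁻¹
Only (C) matches kg·m·s⁻¹.

(C)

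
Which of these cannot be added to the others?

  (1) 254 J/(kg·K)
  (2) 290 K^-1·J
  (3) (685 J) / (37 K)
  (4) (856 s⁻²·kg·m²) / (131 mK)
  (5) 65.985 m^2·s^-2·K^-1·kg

(1)

In SI base units:
  (1) J·kg⁻¹·K⁻¹ = N·m·kg⁻¹·K⁻¹ = m²·s⁻²·K⁻¹
  (2) J·K⁻¹ = N·m·K⁻¹ = kg·m²·s⁻²·K⁻¹
  (3) [kg·m²·s⁻²] / [K] = kg·m²·s⁻²·K⁻¹
  (4) [kg·m²·s⁻²] / [K] = kg·m²·s⁻²·K⁻¹
  (5) kg·m²·s⁻²·K⁻¹
All reduce to kg·m²·s⁻²·K⁻¹ except (1), which is m²·s⁻²·K⁻¹.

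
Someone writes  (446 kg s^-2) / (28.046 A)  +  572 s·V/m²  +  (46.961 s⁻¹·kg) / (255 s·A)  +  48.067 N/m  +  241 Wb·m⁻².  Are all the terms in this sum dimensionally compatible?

No

In SI base units:
  (446 kg s^-2) / (28.046 A):  [kg·s⁻²] / [A] = kg·s⁻²·A⁻¹
  572 s·V/m²:  V·s·m⁻² = J·C⁻¹·s·m⁻² = kg·s⁻²·A⁻¹
  (46.961 s⁻¹·kg) / (255 s·A):  [kg·s⁻¹] / [s·A] = kg·s⁻²·A⁻¹
  48.067 N/m:  N·m⁻¹ = kg·m·s⁻²·m⁻¹ = kg·s⁻²
  241 Wb·m⁻²:  Wb·m⁻² = V·s·m⁻² = kg·s⁻²·A⁻¹
The terms do not share a single dimension (kg·s⁻² vs kg·s⁻²·A⁻¹).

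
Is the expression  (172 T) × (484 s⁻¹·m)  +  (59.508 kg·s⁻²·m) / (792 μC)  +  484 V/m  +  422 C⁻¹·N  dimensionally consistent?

Yes

Dimensions:
  (172 T) × (484 s⁻¹·m):  [kg·s⁻²·A⁻¹] · [m·s⁻¹] = kg·m·s⁻³·A⁻¹
  (59.508 kg·s⁻²·m) / (792 μC):  [kg·m·s⁻²] / [s·A] = kg·m·s⁻³·A⁻¹
  484 V/m:  V·m⁻¹ = J·C⁻¹·m⁻¹ = kg·m·s⁻³·A⁻¹
  422 C⁻¹·N:  N·C⁻¹ = kg·m·s⁻²·(s·A)⁻¹ = kg·m·s⁻³·A⁻¹
Every term reduces to kg·m·s⁻³·A⁻¹.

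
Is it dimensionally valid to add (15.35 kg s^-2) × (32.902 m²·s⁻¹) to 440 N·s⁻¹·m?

Expand each in SI base units:
  (15.35 kg s^-2) × (32.902 m²·s⁻¹):  [kg·s⁻²] · [m²·s⁻¹] = kg·m²·s⁻³
  440 N·s⁻¹·m:  N·m·s⁻¹ = kg·m·s⁻²·m·s⁻¹ = kg·m²·s⁻³
Both are kg·m²·s⁻³, so they have the same dimensions and can be added.

Yes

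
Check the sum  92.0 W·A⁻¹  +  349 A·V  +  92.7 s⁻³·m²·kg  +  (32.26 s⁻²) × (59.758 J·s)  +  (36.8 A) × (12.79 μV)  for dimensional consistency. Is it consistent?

Reduce each to base SI dimensions:
  92.0 W·A⁻¹:  W·A⁻¹ = J·s⁻¹·A⁻¹ = kg·m²·s⁻³·A⁻¹
  349 A·V:  V·A = J·C⁻¹·A = kg·m²·s⁻³
  92.7 s⁻³·m²·kg:  kg·m²·s⁻³
  (32.26 s⁻²) × (59.758 J·s):  [s⁻²] · [kg·m²·s⁻¹] = kg·m²·s⁻³
  (36.8 A) × (12.79 μV):  [A] · [kg·m²·s⁻³·A⁻¹] = kg·m²·s⁻³
The terms do not share a single dimension (kg·m²·s⁻³ vs kg·m²·s⁻³·A⁻¹).

No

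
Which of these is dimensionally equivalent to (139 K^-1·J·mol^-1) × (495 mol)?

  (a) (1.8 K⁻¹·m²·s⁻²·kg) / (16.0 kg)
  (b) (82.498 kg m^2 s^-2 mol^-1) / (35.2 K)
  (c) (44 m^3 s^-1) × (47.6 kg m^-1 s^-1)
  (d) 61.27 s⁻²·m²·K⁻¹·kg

Reference: [kg·m²·s⁻²·K⁻¹·mol⁻¹] · [mol] = kg·m²·s⁻²·K⁻¹.
Each option:
  (a) [kg·m²·s⁻²·K⁻¹] / [kg] = m²·s⁻²·K⁻¹
  (b) [kg·m²·s⁻²·mol⁻¹] / [K] = kg·m²·s⁻²·K⁻¹·mol⁻¹
  (c) [m³·s⁻¹] · [kg·m⁻¹·s⁻¹] = kg·m²·s⁻²
  (d) kg·m²·s⁻²·K⁻¹  ← same
Only (d) matches kg·m²·s⁻²·K⁻¹.

(d)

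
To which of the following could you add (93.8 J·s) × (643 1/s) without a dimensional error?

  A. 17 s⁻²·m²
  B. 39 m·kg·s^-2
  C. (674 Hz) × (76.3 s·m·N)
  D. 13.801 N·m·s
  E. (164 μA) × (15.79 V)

C.

Reference: [kg·m²·s⁻¹] · [s⁻¹] = kg·m²·s⁻².
Each option:
  A. m²·s⁻²
  B. kg·m·s⁻²
  C. [s⁻¹] · [kg·m²·s⁻¹] = kg·m²·s⁻²  ← same
  D. N·m·s = kg·m·s⁻²·m·s = kg·m²·s⁻¹
  E. [A] · [kg·m²·s⁻³·A⁻¹] = kg·m²·s⁻³
Only C. matches kg·m²·s⁻².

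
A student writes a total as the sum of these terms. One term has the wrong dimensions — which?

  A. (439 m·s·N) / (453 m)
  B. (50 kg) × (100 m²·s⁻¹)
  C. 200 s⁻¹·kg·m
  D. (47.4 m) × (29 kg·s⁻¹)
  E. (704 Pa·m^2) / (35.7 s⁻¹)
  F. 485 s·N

B.

In SI base units:
  A. [kg·m²·s⁻¹] / [m] = kg·m·s⁻¹
  B. [kg] · [m²·s⁻¹] = kg·m²·s⁻¹
  C. kg·m·s⁻¹
  D. [m] · [kg·s⁻¹] = kg·m·s⁻¹
  E. [kg·m·s⁻²] / [s⁻¹] = kg·m·s⁻¹
  F. N·s = kg·m·s⁻²·s = kg·m·s⁻¹
All reduce to kg·m·s⁻¹ except B., which is kg·m²·s⁻¹.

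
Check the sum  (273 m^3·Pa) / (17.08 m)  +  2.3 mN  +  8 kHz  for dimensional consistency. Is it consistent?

Expand each in SI base units:
  (273 m^3·Pa) / (17.08 m):  [kg·m²·s⁻²] / [m] = kg·m·s⁻²
  2.3 mN:  N = kg·m·s⁻²
  8 kHz:  Hz = s⁻¹
The terms do not share a single dimension (kg·m·s⁻² vs s⁻¹).

No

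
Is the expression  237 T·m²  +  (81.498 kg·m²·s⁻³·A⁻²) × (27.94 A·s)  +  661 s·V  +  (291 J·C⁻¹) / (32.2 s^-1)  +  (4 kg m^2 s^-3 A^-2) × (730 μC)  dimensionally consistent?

Yes

Dimensions:
  237 T·m²:  T·m² = Wb·m⁻²·m² = kg·m²·s⁻²·A⁻¹
  (81.498 kg·m²·s⁻³·A⁻²) × (27.94 A·s):  [kg·m²·s⁻³·A⁻²] · [s·A] = kg·m²·s⁻²·A⁻¹
  661 s·V:  V·s = J·C⁻¹·s = kg·m²·s⁻²·A⁻¹
  (291 J·C⁻¹) / (32.2 s^-1):  [kg·m²·s⁻³·A⁻¹] / [s⁻¹] = kg·m²·s⁻²·A⁻¹
  (4 kg m^2 s^-3 A^-2) × (730 μC):  [kg·m²·s⁻³·A⁻²] · [s·A] = kg·m²·s⁻²·A⁻¹
Every term reduces to kg·m²·s⁻²·A⁻¹.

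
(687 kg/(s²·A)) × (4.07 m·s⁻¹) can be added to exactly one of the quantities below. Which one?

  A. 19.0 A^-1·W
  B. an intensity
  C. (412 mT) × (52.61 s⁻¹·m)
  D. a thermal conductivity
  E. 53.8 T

C.

Reference: [kg·s⁻²·A⁻¹] · [m·s⁻¹] = kg·m·s⁻³·A⁻¹.
Each option:
  A. W·A⁻¹ = J·s⁻¹·A⁻¹ = kg·m²·s⁻³·A⁻¹
  B. [intensity] = kg·s⁻³
  C. [kg·s⁻²·A⁻¹] · [m·s⁻¹] = kg·m·s⁻³·A⁻¹  ← same
  D. [thermal conductivity] = kg·m·s⁻³·K⁻¹
  E. T = Wb·m⁻² = kg·s⁻²·A⁻¹
Only C. matches kg·m·s⁻³·A⁻¹.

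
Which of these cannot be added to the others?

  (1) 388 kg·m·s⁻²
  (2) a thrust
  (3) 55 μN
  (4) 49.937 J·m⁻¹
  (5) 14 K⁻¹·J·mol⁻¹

(5)

Work out the base dimensions of each:
  (1) kg·m·s⁻²
  (2) [thrust] = kg·m·s⁻²
  (3) N = kg·m·s⁻²
  (4) J·m⁻¹ = N·m·m⁻¹ = kg·m·s⁻²
  (5) J·mol⁻¹·K⁻¹ = N·m·mol⁻¹·K⁻¹ = kg·m²·s⁻²·K⁻¹·mol⁻¹
All reduce to kg·m·s⁻² except (5), which is kg·m²·s⁻²·K⁻¹·mol⁻¹.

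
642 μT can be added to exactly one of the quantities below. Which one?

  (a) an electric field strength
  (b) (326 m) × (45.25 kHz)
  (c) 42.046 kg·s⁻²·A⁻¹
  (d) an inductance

Reference: T = Wb·m⁻² = kg·s⁻²·A⁻¹.
Each option:
  (a) [electric field strength] = kg·m·s⁻³·A⁻¹
  (b) [m] · [s⁻¹] = m·s⁻¹
  (c) kg·s⁻²·A⁻¹  ← same
  (d) [inductance] = kg·m²·s⁻²·A⁻²
Only (c) matches kg·s⁻²·A⁻¹.

(c)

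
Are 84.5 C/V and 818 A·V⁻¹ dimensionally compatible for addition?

Dimensions:
  84.5 C/V:  C·V⁻¹ = s·A·(J·C⁻¹)⁻¹ = kg⁻¹·m⁻²·s⁴·A²
  818 A·V⁻¹:  A·V⁻¹ = A·(J·C⁻¹)⁻¹ = kg⁻¹·m⁻²·s³·A²
kg⁻¹·m⁻²·s⁴·A² ≠ kg⁻¹·m⁻²·s³·A², so they cannot be added.

No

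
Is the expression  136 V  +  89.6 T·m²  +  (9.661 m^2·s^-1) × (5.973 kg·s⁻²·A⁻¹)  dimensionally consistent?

In SI base units:
  136 V:  V = J·C⁻¹ = kg·m²·s⁻³·A⁻¹
  89.6 T·m²:  T·m² = Wb·m⁻²·m² = kg·m²·s⁻²·A⁻¹
  (9.661 m^2·s^-1) × (5.973 kg·s⁻²·A⁻¹):  [m²·s⁻¹] · [kg·s⁻²·A⁻¹] = kg·m²·s⁻³·A⁻¹
The terms do not share a single dimension (kg·m²·s⁻²·A⁻¹ vs kg·m²·s⁻³·A⁻¹).

No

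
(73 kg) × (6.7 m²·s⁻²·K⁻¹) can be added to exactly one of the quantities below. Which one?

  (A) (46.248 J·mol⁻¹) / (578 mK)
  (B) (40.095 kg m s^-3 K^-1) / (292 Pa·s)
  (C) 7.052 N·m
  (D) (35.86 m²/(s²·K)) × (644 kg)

(D)

Reference: [kg] · [m²·s⁻²·K⁻¹] = kg·m²·s⁻²·K⁻¹.
Each option:
  (A) [kg·m²·s⁻²·mol⁻¹] / [K] = kg·m²·s⁻²·K⁻¹·mol⁻¹
  (B) [kg·m·s⁻³·K⁻¹] / [kg·m⁻¹·s⁻¹] = m²·s⁻²·K⁻¹
  (C) N·m = kg·m·s⁻²·m = kg·m²·s⁻²
  (D) [m²·s⁻²·K⁻¹] · [kg] = kg·m²·s⁻²·K⁻¹  ← same
Only (D) matches kg·m²·s⁻²·K⁻¹.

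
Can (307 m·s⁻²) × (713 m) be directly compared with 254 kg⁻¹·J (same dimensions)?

Yes

Dimensions:
  (307 m·s⁻²) × (713 m):  [m·s⁻²] · [m] = m²·s⁻²
  254 kg⁻¹·J:  J·kg⁻¹ = N·m·kg⁻¹ = m²·s⁻²
Both are m²·s⁻², so they have the same dimensions and can be added.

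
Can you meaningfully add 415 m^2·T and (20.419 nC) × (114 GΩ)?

Yes

Dimensions:
  415 m^2·T:  T·m² = Wb·m⁻²·m² = kg·m²·s⁻²·A⁻¹
  (20.419 nC) × (114 GΩ):  [s·A] · [kg·m²·s⁻³·A⁻²] = kg·m²·s⁻²·A⁻¹
Both are kg·m²·s⁻²·A⁻¹, so they have the same dimensions and can be added.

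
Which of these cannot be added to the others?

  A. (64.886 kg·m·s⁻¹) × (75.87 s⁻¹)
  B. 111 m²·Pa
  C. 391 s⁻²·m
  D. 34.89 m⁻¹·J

C.

Dimensions:
  A. [kg·m·s⁻¹] · [s⁻¹] = kg·m·s⁻²
  B. Pa·m² = N·m⁻²·m² = kg·m·s⁻²
  C. m·s⁻²
  D. J·m⁻¹ = N·m·m⁻¹ = kg·m·s⁻²
All reduce to kg·m·s⁻² except C., which is m·s⁻².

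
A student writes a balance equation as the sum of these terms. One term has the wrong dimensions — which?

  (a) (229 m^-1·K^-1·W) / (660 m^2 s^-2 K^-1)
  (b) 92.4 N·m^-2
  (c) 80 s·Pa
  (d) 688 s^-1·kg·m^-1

In SI base units:
  (a) [kg·m·s⁻³·K⁻¹] / [m²·s⁻²·K⁻¹] = kg·m⁻¹·s⁻¹
  (b) N·m⁻² = kg·m·s⁻²·m⁻² = kg·m⁻¹·s⁻²
  (c) Pa·s = N·m⁻²·s = kg·m⁻¹·s⁻¹
  (d) kg·m⁻¹·s⁻¹
All reduce to kg·m⁻¹·s⁻¹ except (b), which is kg·m⁻¹·s⁻².

(b)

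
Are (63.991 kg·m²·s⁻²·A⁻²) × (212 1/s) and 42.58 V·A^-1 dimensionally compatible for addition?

Reduce each to base SI dimensions:
  (63.991 kg·m²·s⁻²·A⁻²) × (212 1/s):  [kg·m²·s⁻²·A⁻²] · [s⁻¹] = kg·m²·s⁻³·A⁻²
  42.58 V·A^-1:  V·A⁻¹ = J·C⁻¹·A⁻¹ = kg·m²·s⁻³·A⁻²
Both are kg·m²·s⁻³·A⁻², so they have the same dimensions and can be added.

Yes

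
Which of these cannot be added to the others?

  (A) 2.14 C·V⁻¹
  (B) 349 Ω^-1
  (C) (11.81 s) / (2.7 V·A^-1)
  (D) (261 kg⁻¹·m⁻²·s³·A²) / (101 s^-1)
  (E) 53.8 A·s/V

In SI base units:
  (A) C·V⁻¹ = s·A·(J·C⁻¹)⁻¹ = kg⁻¹·m⁻²·s⁴·A²
  (B) Ω⁻¹ = (V·A⁻¹)⁻¹ = kg⁻¹·m⁻²·s³·A²
  (C) [s] / [kg·m²·s⁻³·A⁻²] = kg⁻¹·m⁻²·s⁴·A²
  (D) [kg⁻¹·m⁻²·s³·A²] / [s⁻¹] = kg⁻¹·m⁻²·s⁴·A²
  (E) A·s·V⁻¹ = A·s·(J·C⁻¹)⁻¹ = kg⁻¹·m⁻²·s⁴·A²
All reduce to kg⁻¹·m⁻²·s⁴·A² except (B), which is kg⁻¹·m⁻²·s³·A².

(B)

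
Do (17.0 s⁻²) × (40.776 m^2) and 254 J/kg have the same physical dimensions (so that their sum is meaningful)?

Reduce each to base SI dimensions:
  (17.0 s⁻²) × (40.776 m^2):  [s⁻²] · [m²] = m²·s⁻²
  254 J/kg:  J·kg⁻¹ = N·m·kg⁻¹ = m²·s⁻²
Both are m²·s⁻², so they have the same dimensions and can be added.

Yes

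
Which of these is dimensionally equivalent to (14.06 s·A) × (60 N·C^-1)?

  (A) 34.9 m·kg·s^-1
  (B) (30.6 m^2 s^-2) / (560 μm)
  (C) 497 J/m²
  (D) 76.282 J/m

(D)

Reference: [s·A] · [kg·m·s⁻³·A⁻¹] = kg·m·s⁻².
Each option:
  (A) kg·m·s⁻¹
  (B) [m²·s⁻²] / [m] = m·s⁻²
  (C) J·m⁻² = N·m·m⁻² = kg·s⁻²
  (D) J·m⁻¹ = N·m·m⁻¹ = kg·m·s⁻²  ← same
Only (D) matches kg·m·s⁻².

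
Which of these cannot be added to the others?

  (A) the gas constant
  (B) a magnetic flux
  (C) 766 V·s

In SI base units:
  (A) [gas constant] = kg·m²·s⁻²·K⁻¹·mol⁻¹
  (B) [magnetic flux] = kg·m²·s⁻²·A⁻¹
  (C) V·s = J·C⁻¹·s = kg·m²·s⁻²·A⁻¹
All reduce to kg·m²·s⁻²·A⁻¹ except (A), which is kg·m²·s⁻²·K⁻¹·mol⁻¹.

(A)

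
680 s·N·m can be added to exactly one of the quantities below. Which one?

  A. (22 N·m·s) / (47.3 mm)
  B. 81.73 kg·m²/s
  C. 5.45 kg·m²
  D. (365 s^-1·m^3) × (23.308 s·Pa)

Reference: N·m·s = kg·m·s⁻²·m·s = kg·m²·s⁻¹.
Each option:
  A. [kg·m²·s⁻¹] / [m] = kg·m·s⁻¹
  B. kg·m²·s⁻¹  ← same
  C. kg·m²
  D. [m³·s⁻¹] · [kg·m⁻¹·s⁻¹] = kg·m²·s⁻²
Only B. matches kg·m²·s⁻¹.

B.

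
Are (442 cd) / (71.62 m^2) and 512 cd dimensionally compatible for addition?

No

Dimensions:
  (442 cd) / (71.62 m^2):  [cd] / [m²] = m⁻²·cd
  512 cd:  cd
m⁻²·cd ≠ cd, so they cannot be added.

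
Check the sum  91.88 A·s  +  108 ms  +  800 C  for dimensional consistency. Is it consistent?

Expand each in SI base units:
  91.88 A·s:  A·s = s·A
  108 ms:  s
  800 C:  C = s·A
The terms do not share a single dimension (s vs s·A).

No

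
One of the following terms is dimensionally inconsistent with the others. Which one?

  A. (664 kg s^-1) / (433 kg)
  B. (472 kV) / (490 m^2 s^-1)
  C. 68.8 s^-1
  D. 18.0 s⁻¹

B.

Reduce each to base SI dimensions:
  A. [kg·s⁻¹] / [kg] = s⁻¹
  B. [kg·m²·s⁻³·A⁻¹] / [m²·s⁻¹] = kg·s⁻²·A⁻¹
  C. s⁻¹
  D. s⁻¹
All reduce to s⁻¹ except B., which is kg·s⁻²·A⁻¹.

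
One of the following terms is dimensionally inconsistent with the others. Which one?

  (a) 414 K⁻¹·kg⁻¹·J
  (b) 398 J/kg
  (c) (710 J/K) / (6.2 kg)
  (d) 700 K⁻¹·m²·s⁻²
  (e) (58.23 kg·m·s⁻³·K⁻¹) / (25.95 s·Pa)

(b)

Reduce each to base SI dimensions:
  (a) J·kg⁻¹·K⁻¹ = N·m·kg⁻¹·K⁻¹ = m²·s⁻²·K⁻¹
  (b) J·kg⁻¹ = N·m·kg⁻¹ = m²·s⁻²
  (c) [kg·m²·s⁻²·K⁻¹] / [kg] = m²·s⁻²·K⁻¹
  (d) m²·s⁻²·K⁻¹
  (e) [kg·m·s⁻³·K⁻¹] / [kg·m⁻¹·s⁻¹] = m²·s⁻²·K⁻¹
All reduce to m²·s⁻²·K⁻¹ except (b), which is m²·s⁻².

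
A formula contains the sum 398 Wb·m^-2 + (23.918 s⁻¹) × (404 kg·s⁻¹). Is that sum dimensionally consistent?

Work out the base dimensions of each:
  398 Wb·m^-2:  Wb·m⁻² = V·s·m⁻² = kg·s⁻²·A⁻¹
  (23.918 s⁻¹) × (404 kg·s⁻¹):  [s⁻¹] · [kg·s⁻¹] = kg·s⁻²
kg·s⁻²·A⁻¹ ≠ kg·s⁻², so they cannot be added.

No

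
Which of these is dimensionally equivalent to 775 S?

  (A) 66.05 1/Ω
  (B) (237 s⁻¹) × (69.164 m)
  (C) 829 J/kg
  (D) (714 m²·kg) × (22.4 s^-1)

(A)

Reference: S = Ω⁻¹ = kg⁻¹·m⁻²·s³·A².
Each option:
  (A) Ω⁻¹ = (V·A⁻¹)⁻¹ = kg⁻¹·m⁻²·s³·A²  ← same
  (B) [s⁻¹] · [m] = m·s⁻¹
  (C) J·kg⁻¹ = N·m·kg⁻¹ = m²·s⁻²
  (D) [kg·m²] · [s⁻¹] = kg·m²·s⁻¹
Only (A) matches kg⁻¹·m⁻²·s³·A².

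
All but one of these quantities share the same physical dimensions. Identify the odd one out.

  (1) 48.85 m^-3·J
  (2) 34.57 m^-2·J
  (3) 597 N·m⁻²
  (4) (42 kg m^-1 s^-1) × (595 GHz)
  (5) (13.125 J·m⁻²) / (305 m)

(2)

Reduce each to base SI dimensions:
  (1) J·m⁻³ = N·m·m⁻³ = kg·m⁻¹·s⁻²
  (2) J·m⁻² = N·m·m⁻² = kg·s⁻²
  (3) N·m⁻² = kg·m·s⁻²·m⁻² = kg·m⁻¹·s⁻²
  (4) [kg·m⁻¹·s⁻¹] · [s⁻¹] = kg·m⁻¹·s⁻²
  (5) [kg·s⁻²] / [m] = kg·m⁻¹·s⁻²
All reduce to kg·m⁻¹·s⁻² except (2), which is kg·s⁻².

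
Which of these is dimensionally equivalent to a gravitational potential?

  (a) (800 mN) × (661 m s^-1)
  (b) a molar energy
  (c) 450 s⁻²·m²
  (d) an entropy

(c)

Reference: [gravitational potential] = m²·s⁻².
Each option:
  (a) [kg·m·s⁻²] · [m·s⁻¹] = kg·m²·s⁻³
  (b) [molar energy] = kg·m²·s⁻²·mol⁻¹
  (c) m²·s⁻²  ← same
  (d) [entropy] = kg·m²·s⁻²·K⁻¹
Only (c) matches m²·s⁻².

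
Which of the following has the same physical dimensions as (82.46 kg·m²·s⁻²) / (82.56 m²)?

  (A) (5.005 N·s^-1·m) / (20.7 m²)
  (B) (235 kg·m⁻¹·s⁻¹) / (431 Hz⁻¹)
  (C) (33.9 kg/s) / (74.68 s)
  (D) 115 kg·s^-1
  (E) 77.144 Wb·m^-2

Reference: [kg·m²·s⁻²] / [m²] = kg·s⁻².
Each option:
  (A) [kg·m²·s⁻³] / [m²] = kg·s⁻³
  (B) [kg·m⁻¹·s⁻¹] / [s] = kg·m⁻¹·s⁻²
  (C) [kg·s⁻¹] / [s] = kg·s⁻²  ← same
  (D) kg·s⁻¹
  (E) Wb·m⁻² = V·s·m⁻² = kg·s⁻²·A⁻¹
Only (C) matches kg·s⁻².

(C)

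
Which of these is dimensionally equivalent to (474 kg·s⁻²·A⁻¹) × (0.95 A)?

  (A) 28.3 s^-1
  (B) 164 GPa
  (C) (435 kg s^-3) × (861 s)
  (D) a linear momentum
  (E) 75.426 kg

(C)

Reference: [kg·s⁻²·A⁻¹] · [A] = kg·s⁻².
Each option:
  (A) s⁻¹
  (B) Pa = N·m⁻² = kg·m⁻¹·s⁻²
  (C) [kg·s⁻³] · [s] = kg·s⁻²  ← same
  (D) [linear momentum] = kg·m·s⁻¹
  (E) kg
Only (C) matches kg·s⁻².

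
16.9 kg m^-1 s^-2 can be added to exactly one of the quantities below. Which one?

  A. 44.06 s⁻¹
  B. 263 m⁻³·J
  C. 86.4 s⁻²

B.

Reference: kg·m⁻¹·s⁻².
Each option:
  A. s⁻¹
  B. J·m⁻³ = N·m·m⁻³ = kg·m⁻¹·s⁻²  ← same
  C. s⁻²
Only B. matches kg·m⁻¹·s⁻².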